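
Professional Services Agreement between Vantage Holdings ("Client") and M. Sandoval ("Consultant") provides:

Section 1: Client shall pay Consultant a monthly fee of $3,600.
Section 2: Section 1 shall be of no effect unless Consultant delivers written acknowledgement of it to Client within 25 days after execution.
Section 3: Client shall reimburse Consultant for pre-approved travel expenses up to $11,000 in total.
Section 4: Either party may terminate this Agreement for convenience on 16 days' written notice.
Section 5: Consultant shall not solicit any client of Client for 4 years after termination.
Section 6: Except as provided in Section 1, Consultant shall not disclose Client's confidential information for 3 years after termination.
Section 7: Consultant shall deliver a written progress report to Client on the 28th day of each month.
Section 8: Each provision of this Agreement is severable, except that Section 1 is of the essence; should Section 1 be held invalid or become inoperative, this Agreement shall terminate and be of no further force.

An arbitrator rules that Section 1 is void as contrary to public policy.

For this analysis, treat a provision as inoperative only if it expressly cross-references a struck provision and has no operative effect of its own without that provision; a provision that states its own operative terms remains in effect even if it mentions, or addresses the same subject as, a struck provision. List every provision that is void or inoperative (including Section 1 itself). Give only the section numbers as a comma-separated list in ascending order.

1, 2, 3, 4, 5, 6, 7, 8

Section 1 is struck. Section 2 merely fixes the acknowledgement condition for Section 1; with Section 1 gone it has nothing to operate on and falls away. Section 8 makes Section 1 an essential term, and Section 1 is the provision held invalid; under Section 8, the entire Agreement is therefore void. No provision of the Agreement survives.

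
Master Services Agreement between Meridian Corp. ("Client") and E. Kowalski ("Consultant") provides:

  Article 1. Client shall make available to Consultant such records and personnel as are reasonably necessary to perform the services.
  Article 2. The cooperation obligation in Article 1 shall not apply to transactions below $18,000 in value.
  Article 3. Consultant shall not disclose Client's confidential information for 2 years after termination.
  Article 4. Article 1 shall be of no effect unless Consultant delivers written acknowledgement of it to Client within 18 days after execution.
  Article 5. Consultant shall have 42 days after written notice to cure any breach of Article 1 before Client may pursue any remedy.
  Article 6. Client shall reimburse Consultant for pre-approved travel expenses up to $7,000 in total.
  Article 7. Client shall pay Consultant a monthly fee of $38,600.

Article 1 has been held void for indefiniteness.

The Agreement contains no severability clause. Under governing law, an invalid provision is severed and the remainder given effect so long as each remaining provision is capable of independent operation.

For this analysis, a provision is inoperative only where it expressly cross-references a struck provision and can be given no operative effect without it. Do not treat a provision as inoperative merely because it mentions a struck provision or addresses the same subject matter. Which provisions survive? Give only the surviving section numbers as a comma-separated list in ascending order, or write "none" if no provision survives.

Article 1 is struck. Article 2 operates only by reference to Article 1, so it falls with Article 1. The only function of Article 4 is the acknowledgement condition for Article 1, so it cannot stand once Article 1 is removed. The only function of Article 5 is the cure period for breach of Article 1, so it cannot stand once Article 1 is removed. With no severability clause, the stated default rule severs what cannot stand and enforces each remaining provision that can operate on its own. The provisions still in force are Article 3, Article 6, and Article 7.

3, 6, 7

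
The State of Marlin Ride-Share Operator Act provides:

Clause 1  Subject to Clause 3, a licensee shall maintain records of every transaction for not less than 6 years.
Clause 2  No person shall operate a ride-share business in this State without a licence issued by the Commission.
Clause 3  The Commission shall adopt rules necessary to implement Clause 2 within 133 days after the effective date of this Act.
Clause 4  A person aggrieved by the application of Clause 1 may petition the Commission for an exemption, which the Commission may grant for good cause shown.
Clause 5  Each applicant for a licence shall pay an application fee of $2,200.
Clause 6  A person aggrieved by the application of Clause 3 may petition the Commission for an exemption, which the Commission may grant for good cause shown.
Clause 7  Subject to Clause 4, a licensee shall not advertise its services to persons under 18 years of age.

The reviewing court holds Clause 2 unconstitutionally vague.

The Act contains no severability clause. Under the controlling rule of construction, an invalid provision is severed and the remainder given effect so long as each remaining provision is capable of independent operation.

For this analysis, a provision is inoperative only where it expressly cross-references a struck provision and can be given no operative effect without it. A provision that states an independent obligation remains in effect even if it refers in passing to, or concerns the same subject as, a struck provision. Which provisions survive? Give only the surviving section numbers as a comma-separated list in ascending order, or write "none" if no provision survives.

Clause 2 is struck. Clause 3 has no operative effect of its own apart from Clause 2 and is therefore inoperative. The only function of Clause 6 is the exemption procedure for Clause 3, so it cannot stand once Clause 3 is removed. Although Clause 1 refers to Clause 3, its operative terms do not depend on Clause 3, so it remains in effect. With no severability clause, the stated default rule severs what cannot stand and enforces each remaining provision that can operate on its own. Clause 1, Clause 4, Clause 5, and Clause 7 remain in effect.

1, 4, 5, 7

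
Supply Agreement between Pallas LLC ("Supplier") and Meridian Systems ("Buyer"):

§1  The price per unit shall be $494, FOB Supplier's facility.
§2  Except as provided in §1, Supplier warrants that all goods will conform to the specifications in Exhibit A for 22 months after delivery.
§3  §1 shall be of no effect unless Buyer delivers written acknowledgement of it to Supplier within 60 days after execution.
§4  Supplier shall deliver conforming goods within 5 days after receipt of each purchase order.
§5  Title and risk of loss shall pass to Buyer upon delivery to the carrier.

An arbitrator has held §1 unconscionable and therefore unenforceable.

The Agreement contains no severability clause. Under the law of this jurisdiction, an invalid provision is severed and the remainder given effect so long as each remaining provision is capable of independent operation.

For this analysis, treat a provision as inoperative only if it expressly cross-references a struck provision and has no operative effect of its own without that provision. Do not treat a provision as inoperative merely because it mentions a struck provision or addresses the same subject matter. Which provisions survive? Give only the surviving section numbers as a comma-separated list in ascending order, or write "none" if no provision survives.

§1 is struck. §3 operates only by reference to §1, so it falls with §1. §2 mentions §1 but its own obligation stands independently of §1, so §2 is not affected. Under the stated default rule, only provisions that cannot operate independently fall away; the rest are enforced. §2, §4, and §5 remain in effect.

2, 4, 5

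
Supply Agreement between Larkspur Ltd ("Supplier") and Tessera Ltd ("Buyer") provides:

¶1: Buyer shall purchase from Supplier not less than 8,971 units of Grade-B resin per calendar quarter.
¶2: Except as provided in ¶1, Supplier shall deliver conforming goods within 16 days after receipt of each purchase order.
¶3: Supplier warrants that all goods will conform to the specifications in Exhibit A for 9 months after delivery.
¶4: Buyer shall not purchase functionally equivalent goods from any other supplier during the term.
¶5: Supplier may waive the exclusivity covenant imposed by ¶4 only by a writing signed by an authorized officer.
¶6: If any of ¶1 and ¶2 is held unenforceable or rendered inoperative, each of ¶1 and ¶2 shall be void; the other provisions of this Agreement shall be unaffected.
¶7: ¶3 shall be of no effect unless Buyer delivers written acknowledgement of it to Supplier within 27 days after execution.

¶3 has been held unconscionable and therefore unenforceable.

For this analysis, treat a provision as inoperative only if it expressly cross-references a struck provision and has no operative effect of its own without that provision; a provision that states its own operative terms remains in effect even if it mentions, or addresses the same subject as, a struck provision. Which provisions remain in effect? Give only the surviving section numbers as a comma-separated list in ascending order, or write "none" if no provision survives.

1, 2, 4, 5, 6

¶3 is struck. ¶7 has no operative effect of its own apart from ¶3 and is therefore inoperative. ¶6 ties ¶1 and ¶2 together, but none of those is affected here; the remaining provisions continue in force under ¶6. The provisions still in force are ¶1, ¶2, ¶4, ¶5, and ¶6.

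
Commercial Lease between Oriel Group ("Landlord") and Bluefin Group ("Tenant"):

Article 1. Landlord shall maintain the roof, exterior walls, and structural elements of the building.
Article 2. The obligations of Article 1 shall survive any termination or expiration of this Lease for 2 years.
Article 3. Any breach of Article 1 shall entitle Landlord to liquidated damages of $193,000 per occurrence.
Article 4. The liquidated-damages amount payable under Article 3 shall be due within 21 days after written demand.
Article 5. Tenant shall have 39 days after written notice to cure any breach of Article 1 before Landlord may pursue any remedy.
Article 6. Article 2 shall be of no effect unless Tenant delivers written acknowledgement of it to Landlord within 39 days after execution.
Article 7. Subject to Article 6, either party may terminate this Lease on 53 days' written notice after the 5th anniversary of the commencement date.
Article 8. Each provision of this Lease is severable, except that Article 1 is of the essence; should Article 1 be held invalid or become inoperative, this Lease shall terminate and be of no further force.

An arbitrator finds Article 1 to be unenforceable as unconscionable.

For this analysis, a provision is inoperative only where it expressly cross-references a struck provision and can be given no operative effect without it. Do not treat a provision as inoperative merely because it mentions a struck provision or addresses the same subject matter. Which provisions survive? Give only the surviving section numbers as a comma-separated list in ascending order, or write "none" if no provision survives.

Article 1 is struck. Article 2 has no operative effect of its own apart from Article 1 and is therefore inoperative. Article 3 operates only by reference to Article 1, so it falls with Article 1. Article 5 has no operative effect of its own apart from Article 1 and is therefore inoperative. Article 4 operates only by reference to Article 3, so it falls with Article 3. Article 6 has no operative effect of its own apart from Article 2 and is therefore inoperative. Article 8 makes Article 1 an essential term, and Article 1 is the provision held invalid; under Article 8, the entire Lease is therefore void. No provision of the Lease survives.

none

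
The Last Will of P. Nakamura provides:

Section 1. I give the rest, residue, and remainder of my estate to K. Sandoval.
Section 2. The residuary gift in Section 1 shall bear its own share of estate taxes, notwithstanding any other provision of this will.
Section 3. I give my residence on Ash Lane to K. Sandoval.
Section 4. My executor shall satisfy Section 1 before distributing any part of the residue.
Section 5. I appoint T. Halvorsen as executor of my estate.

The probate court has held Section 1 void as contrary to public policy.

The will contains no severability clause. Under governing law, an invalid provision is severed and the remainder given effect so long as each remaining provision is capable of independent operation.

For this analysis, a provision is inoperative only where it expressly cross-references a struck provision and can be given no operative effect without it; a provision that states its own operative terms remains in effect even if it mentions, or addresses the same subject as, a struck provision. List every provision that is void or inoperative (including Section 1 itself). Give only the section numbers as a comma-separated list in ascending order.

Section 1 is struck. Section 2 has no operative effect of its own apart from Section 1 and is therefore inoperative. Section 4 merely fixes the priority direction for Section 1; with Section 1 gone it has nothing to operate on and falls away. Under the stated default rule, only provisions that cannot operate independently fall away; the rest are enforced. Section 3 and Section 5 remain in effect.

1, 2, 4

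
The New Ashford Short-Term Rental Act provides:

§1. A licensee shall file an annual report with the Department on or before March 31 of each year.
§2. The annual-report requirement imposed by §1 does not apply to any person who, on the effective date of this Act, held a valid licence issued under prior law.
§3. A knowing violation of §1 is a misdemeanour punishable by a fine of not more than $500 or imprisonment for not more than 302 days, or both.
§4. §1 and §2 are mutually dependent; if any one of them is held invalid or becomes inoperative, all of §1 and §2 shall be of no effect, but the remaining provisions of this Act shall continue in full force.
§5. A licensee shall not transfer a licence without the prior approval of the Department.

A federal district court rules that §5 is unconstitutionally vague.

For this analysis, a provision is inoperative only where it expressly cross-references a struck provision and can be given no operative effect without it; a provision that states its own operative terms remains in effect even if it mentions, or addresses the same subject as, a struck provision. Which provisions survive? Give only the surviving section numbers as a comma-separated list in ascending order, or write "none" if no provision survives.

1, 2, 3, 4

§5 is struck. Nothing else in the Act is defined by reference to §5. §4 ties §1 and §2 together, but none of those is affected here; the remaining provisions continue in force under §4. §1, §2, §3, and §4 remain in effect.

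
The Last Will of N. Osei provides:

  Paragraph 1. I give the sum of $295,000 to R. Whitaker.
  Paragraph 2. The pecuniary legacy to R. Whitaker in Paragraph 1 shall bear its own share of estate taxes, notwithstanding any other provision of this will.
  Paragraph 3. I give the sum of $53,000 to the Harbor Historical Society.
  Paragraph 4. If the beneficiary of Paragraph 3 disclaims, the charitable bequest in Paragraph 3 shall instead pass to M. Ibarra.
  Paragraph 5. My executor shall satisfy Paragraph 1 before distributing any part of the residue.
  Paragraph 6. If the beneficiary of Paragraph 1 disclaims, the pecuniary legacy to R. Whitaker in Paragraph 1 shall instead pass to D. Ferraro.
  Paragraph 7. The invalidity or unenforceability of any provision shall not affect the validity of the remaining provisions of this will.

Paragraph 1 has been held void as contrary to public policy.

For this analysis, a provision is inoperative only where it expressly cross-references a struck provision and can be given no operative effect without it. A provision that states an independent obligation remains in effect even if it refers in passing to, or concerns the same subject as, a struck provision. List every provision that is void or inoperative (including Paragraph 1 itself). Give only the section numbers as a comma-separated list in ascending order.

1, 2, 5, 6

Paragraph 1 is struck. The only function of Paragraph 2 is the tax charge on Paragraph 1, so it cannot stand once Paragraph 1 is removed. Paragraph 5 operates only by reference to Paragraph 1, so it falls with Paragraph 1. Paragraph 6 merely fixes the alternative disposition for Paragraph 1; with Paragraph 1 gone it has nothing to operate on and falls away. Paragraph 7 is a severability clause and preserves every provision that can still be given independent effect. Paragraph 3, Paragraph 4, and Paragraph 7 remain in effect.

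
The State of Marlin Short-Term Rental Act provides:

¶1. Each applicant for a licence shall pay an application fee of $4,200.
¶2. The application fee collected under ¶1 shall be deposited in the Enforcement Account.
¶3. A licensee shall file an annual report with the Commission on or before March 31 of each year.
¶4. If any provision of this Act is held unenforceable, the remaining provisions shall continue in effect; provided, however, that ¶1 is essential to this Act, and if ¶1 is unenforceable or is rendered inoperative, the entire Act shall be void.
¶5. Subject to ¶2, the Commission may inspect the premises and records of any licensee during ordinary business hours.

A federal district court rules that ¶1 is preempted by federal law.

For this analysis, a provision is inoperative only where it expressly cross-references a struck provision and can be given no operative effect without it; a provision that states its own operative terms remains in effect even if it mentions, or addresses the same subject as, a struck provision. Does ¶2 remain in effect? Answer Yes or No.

No

¶1 is struck. The whole of ¶2 is the disposition of the application fee, defined by reference to ¶1, so ¶2 cannot stand once ¶1 is removed. ¶4 makes ¶1 an essential term, and ¶1 is the provision held invalid; under ¶4, the entire Act is therefore void. No provision of the Act survives. ¶2 is among the inoperative provisions, so the answer is no.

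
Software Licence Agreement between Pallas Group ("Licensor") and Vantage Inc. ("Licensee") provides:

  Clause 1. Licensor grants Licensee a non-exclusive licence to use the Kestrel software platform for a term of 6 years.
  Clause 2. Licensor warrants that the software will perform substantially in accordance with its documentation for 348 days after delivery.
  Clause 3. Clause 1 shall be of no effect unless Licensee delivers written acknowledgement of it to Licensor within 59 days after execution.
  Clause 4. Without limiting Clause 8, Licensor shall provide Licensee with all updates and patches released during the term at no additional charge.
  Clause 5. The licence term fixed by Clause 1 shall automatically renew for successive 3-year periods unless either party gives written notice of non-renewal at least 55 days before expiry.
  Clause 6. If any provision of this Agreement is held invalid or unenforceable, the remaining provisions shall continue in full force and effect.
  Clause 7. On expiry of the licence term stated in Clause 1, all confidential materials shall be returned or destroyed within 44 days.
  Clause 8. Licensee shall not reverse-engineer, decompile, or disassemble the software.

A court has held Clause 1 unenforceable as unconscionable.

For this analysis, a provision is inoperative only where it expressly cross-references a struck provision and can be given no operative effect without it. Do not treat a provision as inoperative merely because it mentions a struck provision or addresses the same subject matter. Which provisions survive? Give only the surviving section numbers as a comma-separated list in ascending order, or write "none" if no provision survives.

Clause 1 is struck. The only function of Clause 3 is the acknowledgement condition for Clause 1, so it cannot stand once Clause 1 is removed. Clause 5 has no operative effect of its own apart from Clause 1 and is therefore inoperative. Clause 7 has no operative effect of its own apart from Clause 1 and is therefore inoperative. Under the severability clause in Clause 6, the remaining provisions continue in force. The provisions still in force are Clause 2, Clause 4, Clause 6, and Clause 8.

2, 4, 6, 8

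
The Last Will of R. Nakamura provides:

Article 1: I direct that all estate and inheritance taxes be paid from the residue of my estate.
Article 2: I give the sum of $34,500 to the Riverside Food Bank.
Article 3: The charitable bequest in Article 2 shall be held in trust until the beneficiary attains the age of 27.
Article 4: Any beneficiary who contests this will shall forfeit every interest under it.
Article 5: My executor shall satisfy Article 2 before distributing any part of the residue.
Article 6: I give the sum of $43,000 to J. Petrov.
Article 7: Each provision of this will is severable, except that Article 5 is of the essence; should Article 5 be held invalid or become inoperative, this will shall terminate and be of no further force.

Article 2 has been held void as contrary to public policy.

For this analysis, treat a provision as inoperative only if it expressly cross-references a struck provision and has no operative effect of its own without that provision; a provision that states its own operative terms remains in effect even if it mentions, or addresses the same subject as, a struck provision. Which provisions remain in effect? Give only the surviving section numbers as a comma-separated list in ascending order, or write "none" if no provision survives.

Article 2 is struck. Article 3 operates only by reference to Article 2, so it falls with Article 2. The only function of Article 5 is the priority direction for Article 2, so it cannot stand once Article 2 is removed. Article 7 makes Article 5 an essential term, and Article 5 has been rendered inoperative by the cascade; under Article 7, the entire will is therefore void. No provision of the will survives.

none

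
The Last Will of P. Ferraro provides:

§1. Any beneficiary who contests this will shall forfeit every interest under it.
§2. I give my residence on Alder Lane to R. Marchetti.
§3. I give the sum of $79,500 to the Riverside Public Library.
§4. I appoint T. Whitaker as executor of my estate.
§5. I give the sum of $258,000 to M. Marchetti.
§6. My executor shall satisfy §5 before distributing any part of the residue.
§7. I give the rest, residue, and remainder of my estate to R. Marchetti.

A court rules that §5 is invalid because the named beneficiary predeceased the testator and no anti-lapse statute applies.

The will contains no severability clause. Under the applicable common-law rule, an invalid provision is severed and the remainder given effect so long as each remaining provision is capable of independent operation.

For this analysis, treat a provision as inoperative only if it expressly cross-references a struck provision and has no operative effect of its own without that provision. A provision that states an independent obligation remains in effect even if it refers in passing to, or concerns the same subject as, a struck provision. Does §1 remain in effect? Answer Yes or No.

§5 is struck. §6 merely fixes the priority direction for §5; with §5 gone it has nothing to operate on and falls away. Under the stated default rule, only provisions that cannot operate independently fall away; the rest are enforced. §1, §2, §3, §4, and §7 remain in effect. §1 is among the surviving provisions, so the answer is yes.

Yes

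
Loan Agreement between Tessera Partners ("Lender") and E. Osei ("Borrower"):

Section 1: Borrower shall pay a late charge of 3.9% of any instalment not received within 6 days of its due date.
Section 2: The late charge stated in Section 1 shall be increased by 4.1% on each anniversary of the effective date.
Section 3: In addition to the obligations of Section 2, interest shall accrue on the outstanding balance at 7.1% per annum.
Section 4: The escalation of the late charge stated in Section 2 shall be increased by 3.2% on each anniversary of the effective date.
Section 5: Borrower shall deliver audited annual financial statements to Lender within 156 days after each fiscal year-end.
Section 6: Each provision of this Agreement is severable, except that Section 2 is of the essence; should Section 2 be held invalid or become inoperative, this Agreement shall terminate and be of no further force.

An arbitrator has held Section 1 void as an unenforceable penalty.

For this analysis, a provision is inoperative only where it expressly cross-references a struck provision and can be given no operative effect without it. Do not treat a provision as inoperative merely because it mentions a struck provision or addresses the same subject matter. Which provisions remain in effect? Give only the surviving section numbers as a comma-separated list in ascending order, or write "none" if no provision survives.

none

Section 1 is struck. Section 2 does nothing except set the escalation of the late charge by reference to Section 1; with Section 1 gone it has no independent effect and is inoperative. Section 4 does nothing except set the escalation of the escalation of the late charge by reference to Section 2; with Section 2 gone it has no independent effect and is inoperative. Section 6 makes Section 2 an essential term, and Section 2 has been rendered inoperative by the cascade; under Section 6, the entire Agreement is therefore void. No provision of the Agreement survives.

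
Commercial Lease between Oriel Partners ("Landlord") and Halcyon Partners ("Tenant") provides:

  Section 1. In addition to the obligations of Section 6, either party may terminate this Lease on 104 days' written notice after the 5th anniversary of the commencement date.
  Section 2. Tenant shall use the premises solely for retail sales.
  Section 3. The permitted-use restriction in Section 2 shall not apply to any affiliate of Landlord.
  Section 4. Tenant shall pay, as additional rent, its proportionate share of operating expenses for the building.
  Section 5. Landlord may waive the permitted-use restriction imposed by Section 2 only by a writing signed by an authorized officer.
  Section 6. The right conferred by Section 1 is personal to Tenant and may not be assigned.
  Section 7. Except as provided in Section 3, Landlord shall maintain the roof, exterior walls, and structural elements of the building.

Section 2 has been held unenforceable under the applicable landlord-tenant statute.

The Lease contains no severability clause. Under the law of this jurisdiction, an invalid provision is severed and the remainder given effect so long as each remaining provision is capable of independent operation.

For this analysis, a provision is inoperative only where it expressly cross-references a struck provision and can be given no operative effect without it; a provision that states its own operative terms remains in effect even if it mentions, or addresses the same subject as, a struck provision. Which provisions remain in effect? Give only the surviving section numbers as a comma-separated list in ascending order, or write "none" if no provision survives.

1, 4, 6, 7

Section 2 is struck. The whole of Section 3 is the carve-out from the permitted-use restriction, defined by reference to Section 2, so Section 3 cannot stand once Section 2 is removed. The only function of Section 5 is the waiver condition for Section 2, so it cannot stand once Section 2 is removed. Section 7 mentions Section 3 but its own obligation stands independently of Section 3, so Section 7 is not affected. With no severability clause, the stated default rule severs what cannot stand and enforces each remaining provision that can operate on its own. The provisions still in force are Section 1, Section 4, Section 6, and Section 7.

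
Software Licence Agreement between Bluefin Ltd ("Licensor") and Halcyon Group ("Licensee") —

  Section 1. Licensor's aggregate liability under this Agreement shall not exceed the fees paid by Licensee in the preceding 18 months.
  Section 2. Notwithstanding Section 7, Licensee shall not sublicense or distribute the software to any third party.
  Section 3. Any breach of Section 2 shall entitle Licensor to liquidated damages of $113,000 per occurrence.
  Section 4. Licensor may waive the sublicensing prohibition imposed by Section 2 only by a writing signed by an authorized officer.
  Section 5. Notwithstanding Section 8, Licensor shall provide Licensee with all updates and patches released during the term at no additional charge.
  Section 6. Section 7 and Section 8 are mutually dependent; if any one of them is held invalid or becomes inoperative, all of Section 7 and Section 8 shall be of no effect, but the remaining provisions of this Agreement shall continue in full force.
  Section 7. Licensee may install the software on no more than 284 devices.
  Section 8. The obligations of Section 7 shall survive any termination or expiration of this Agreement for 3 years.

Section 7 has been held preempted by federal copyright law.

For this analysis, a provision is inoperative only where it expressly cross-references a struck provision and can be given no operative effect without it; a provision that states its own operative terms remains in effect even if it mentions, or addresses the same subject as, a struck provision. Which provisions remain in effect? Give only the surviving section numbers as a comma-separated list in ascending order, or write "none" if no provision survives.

1, 2, 3, 4, 5, 6

Section 7 is struck. Section 8 has no operative effect of its own apart from Section 7 and is therefore inoperative. Although Section 2 refers to Section 7, its operative terms do not depend on Section 7, so it remains in effect. Section 5 mentions Section 8 but its own obligation stands independently of Section 8, so Section 5 is not affected. Section 6 declares Section 7 and Section 8 mutually dependent; since one of them has fallen, all of them are of no effect. The remainder continues in force under Section 6. Section 1, Section 2, Section 3, Section 4, Section 5, and Section 6 remain in effect.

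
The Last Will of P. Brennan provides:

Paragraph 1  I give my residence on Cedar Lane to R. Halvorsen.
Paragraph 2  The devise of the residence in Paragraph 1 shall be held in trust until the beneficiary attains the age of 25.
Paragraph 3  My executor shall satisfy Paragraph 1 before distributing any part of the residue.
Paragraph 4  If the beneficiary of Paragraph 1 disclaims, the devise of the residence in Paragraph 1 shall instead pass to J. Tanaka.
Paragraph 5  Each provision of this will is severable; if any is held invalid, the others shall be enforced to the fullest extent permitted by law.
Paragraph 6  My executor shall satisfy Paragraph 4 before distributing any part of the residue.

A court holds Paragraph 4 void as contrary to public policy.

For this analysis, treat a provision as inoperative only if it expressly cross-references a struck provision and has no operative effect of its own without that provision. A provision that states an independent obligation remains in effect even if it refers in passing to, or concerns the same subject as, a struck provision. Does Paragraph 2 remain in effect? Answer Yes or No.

Paragraph 4 is struck. Paragraph 6 merely fixes the priority direction for Paragraph 4; with Paragraph 4 gone it has nothing to operate on and falls away. Paragraph 5 is a severability clause and preserves every provision that can still be given independent effect. The provisions still in force are Paragraph 1, Paragraph 2, Paragraph 3, and Paragraph 5. Paragraph 2 is among the surviving provisions, so the answer is yes.

Yes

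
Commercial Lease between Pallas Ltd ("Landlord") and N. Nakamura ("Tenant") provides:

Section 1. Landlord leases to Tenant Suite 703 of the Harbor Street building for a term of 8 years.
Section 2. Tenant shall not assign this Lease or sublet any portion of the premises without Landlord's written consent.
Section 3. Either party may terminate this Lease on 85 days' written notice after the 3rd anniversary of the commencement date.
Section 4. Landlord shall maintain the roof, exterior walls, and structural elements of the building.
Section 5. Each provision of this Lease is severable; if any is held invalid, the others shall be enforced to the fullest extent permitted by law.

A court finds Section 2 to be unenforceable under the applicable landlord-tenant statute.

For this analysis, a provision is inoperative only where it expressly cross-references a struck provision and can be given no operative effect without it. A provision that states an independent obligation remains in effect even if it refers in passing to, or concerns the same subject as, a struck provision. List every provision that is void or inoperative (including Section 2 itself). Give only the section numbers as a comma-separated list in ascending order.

2

Section 2 is struck. Nothing else in the Lease is defined by reference to Section 2. Under the severability clause in Section 5, the remaining provisions continue in force. Section 1, Section 3, Section 4, and Section 5 remain in effect.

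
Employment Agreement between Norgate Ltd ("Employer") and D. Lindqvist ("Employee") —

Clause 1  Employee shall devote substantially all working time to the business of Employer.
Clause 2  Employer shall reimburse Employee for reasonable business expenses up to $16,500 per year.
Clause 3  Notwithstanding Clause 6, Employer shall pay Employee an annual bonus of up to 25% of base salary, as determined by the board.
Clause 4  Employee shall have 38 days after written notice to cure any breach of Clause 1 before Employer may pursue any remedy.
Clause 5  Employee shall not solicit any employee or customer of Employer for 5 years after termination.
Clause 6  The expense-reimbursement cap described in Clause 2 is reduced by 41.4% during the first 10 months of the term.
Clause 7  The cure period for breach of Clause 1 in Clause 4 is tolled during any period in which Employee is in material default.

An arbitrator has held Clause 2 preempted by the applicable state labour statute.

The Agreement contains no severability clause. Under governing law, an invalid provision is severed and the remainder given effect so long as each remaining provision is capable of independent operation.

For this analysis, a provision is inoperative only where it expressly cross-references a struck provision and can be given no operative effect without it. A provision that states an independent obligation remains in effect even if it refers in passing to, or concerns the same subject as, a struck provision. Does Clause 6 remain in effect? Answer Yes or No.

No

Clause 2 is struck. Clause 6 has no operative effect of its own apart from Clause 2 and is therefore inoperative. Although Clause 3 refers to Clause 6, its operative terms do not depend on Clause 6, so it remains in effect. Under the stated default rule, only provisions that cannot operate independently fall away; the rest are enforced. The provisions still in force are Clause 1, Clause 3, Clause 4, Clause 5, and Clause 7. Clause 6 is among the inoperative provisions, so the answer is no.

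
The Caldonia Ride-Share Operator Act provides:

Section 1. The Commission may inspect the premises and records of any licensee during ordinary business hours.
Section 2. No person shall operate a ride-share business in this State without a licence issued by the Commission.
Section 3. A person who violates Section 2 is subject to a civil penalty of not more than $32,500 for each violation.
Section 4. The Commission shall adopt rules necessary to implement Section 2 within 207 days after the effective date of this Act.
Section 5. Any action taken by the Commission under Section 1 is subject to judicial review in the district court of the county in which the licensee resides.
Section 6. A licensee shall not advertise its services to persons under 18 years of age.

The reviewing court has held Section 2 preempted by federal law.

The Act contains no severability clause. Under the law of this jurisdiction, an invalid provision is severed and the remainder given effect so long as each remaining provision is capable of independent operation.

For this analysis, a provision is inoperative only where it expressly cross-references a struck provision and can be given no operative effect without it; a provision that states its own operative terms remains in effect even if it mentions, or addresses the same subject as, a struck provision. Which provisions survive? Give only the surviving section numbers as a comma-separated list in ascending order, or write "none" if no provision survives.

Section 2 is struck. Section 3 merely fixes the civil penalty for violating Section 2; with Section 2 gone it has nothing to operate on and falls away. Section 4 merely fixes the rulemaking mandate for Section 2; with Section 2 gone it has nothing to operate on and falls away. With no severability clause, the stated default rule severs what cannot stand and enforces each remaining provision that can operate on its own. The provisions still in force are Section 1, Section 5, and Section 6.

1, 5, 6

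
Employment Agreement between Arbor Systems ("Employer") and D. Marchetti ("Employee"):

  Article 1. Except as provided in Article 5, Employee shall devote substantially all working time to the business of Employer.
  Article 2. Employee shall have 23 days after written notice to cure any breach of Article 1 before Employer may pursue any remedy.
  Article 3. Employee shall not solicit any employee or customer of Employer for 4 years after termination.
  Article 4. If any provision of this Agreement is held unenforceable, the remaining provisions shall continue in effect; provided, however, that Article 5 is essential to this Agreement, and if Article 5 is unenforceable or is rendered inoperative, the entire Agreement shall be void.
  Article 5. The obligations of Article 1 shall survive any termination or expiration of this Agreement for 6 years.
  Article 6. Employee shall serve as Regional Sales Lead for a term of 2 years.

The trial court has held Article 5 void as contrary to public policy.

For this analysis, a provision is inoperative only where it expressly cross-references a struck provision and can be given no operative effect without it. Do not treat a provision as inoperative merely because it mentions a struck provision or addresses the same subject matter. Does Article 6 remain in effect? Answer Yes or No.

No

Article 5 is struck. Nothing else in the Agreement is defined by reference to Article 5. Article 4 makes Article 5 an essential term, and Article 5 is the provision held invalid; under Article 4, the entire Agreement is therefore void. No provision of the Agreement survives. Article 6 is among the inoperative provisions, so the answer is no.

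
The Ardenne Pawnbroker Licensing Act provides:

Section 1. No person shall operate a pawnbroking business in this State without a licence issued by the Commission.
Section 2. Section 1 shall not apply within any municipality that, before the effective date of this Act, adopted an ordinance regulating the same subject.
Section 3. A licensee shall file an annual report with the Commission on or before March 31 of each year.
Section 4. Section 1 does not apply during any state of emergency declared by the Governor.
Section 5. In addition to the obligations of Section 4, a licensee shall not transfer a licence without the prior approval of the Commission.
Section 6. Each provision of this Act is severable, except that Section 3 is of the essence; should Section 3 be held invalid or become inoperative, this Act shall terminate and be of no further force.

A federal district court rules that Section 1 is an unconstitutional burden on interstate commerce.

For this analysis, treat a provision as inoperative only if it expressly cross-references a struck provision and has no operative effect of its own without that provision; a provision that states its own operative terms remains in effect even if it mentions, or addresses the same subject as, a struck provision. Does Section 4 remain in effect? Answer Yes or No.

No

Section 1 is struck. Section 2 has no operative effect of its own apart from Section 1 and is therefore inoperative. Section 4 operates only by reference to Section 1, so it falls with Section 1. Section 5 mentions Section 4 but its own obligation stands independently of Section 4, so Section 5 is not affected. Section 6 makes Section 3 an essential term, but Section 3 is unaffected, so the severability proviso in Section 6 preserves the remaining provisions. The provisions still in force are Section 3, Section 5, and Section 6. Section 4 is among the inoperative provisions, so the answer is no.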